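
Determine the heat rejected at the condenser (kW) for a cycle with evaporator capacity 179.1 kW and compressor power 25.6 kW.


Q_cond = Q_evap + W
Q_cond = 179.1 + 25.6
Q_cond = 204.7 kW

204.7


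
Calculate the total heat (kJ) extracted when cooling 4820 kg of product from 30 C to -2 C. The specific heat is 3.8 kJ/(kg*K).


dT = 30 - (-2) = 32 K
Q = m * cp * dT = 4820 * 3.8 * 32
Q = 586112 kJ

586112


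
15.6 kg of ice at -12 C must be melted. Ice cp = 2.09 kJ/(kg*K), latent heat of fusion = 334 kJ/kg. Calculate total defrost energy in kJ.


Sensible heat = cp * dT = 2.09 * 12 = 25.08 kJ/kg
Total per kg = 25.08 + 334 = 359.08 kJ/kg
Q = m * total = 15.6 * 359.08
Q = 5601.6 kJ

5601.6


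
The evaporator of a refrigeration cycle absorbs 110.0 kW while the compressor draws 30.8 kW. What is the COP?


COP = Q_evap / W
COP = 110.0 / 30.8
COP = 3.571

3.571


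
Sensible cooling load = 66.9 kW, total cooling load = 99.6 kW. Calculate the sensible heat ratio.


SHR = Q_sensible / Q_total
SHR = 66.9 / 99.6
SHR = 0.672

0.672


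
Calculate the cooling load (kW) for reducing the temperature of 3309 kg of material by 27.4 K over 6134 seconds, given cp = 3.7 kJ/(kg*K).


Q = m * cp * dT / t
Q = 3309 * 3.7 * 27.4 / 6134
Q = 54.69 kW

54.69


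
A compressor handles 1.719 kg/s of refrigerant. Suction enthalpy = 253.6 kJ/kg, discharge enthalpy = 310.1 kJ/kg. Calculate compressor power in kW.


dh = 310.1 - 253.6 = 56.5 kJ/kg
W = m_dot * dh = 1.719 * 56.5 = 97.12 kW

97.12


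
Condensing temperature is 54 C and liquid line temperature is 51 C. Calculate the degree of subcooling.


Subcooling = T_cond - T_liquid
Subcooling = 54 - 51
Subcooling = 3 K

3


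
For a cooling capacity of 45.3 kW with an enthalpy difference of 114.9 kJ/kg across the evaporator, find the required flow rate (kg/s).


m_dot = Q / dh
m_dot = 45.3 / 114.9
m_dot = 0.3943 kg/s

0.3943


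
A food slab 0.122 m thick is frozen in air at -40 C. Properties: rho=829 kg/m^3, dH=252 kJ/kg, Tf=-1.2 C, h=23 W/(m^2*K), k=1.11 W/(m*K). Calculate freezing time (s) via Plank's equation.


dT = -1.2 - (-40) = 38.8 K
term1 = a/(2h) = 0.122/(2*23) = 0.002652173913
term2 = a^2/(8k) = 0.122^2/(8*1.11) = 0.001676126126
t = rho*dH*1000/dT * (term1 + term2)
t = 829*252*1000/38.8 * (0.002652173913 + 0.001676126126)
t = 23305 s

23305


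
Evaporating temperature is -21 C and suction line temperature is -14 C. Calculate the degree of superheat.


Superheat = T_suction - T_evap
Superheat = -14 - (-21)
Superheat = 7 K

7


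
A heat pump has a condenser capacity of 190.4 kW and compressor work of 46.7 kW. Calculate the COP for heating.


COP_hp = Q_cond / W
COP_hp = 190.4 / 46.7
COP_hp = 4.077

4.077


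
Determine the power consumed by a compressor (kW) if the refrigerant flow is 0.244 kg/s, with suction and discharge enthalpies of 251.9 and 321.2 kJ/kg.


dh = 321.2 - 251.9 = 69.3 kJ/kg
W = m_dot * dh = 0.244 * 69.3 = 16.91 kW

16.91


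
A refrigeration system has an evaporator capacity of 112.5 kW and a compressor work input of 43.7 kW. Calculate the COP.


COP = Q_evap / W
COP = 112.5 / 43.7
COP = 2.574

2.574


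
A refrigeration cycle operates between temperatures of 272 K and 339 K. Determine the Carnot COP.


dT = 339 - 272 = 67 K
COP_carnot = T_cold / dT = 272 / 67
COP_carnot = 4.06

4.06


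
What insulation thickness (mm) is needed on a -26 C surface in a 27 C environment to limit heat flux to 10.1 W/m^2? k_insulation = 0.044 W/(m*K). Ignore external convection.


dT = 27 - (-26) = 53 K
thickness = k * dT / q_max * 1000
thickness = 0.044 * 53 / 10.1 * 1000
thickness = 230.9 mm

230.9


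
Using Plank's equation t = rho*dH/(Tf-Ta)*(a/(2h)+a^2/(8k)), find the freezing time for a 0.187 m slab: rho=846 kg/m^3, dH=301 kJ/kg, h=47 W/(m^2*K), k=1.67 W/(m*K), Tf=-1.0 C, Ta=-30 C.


dT = -1.0 - (-30) = 29.0 K
term1 = a/(2h) = 0.187/(2*47) = 0.001989361702
term2 = a^2/(8k) = 0.187^2/(8*1.67) = 0.00261744012
t = rho*dH*1000/dT * (term1 + term2)
t = 846*301*1000/29.0 * (0.001989361702 + 0.00261744012)
t = 40452 s

40452


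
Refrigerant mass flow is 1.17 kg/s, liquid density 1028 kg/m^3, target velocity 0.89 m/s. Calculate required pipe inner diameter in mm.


A = m_dot / (rho * v) = 1.17 / (1028 * 0.89) = 0.001278800332 m^2
d = sqrt(4*A/pi) * 1000
d = 40.4 mm

40.4


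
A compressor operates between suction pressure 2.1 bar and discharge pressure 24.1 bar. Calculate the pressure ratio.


PR = P_high / P_low
PR = 24.1 / 2.1
PR = 11.476

11.476


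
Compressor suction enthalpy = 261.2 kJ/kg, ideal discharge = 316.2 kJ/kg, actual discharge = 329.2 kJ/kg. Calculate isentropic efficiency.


dh_ideal = 316.2 - 261.2 = 55.0 kJ/kg
dh_actual = 329.2 - 261.2 = 68.0 kJ/kg
eta_s = dh_ideal / dh_actual = 55.0 / 68.0
eta_s = 0.8088

0.8088


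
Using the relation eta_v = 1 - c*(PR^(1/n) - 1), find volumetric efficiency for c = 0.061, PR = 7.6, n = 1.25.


PR^(1/n) = 7.6^(1/1.25) = 5.06583306
eta_v = 1 - 0.061 * (5.06583306 - 1)
eta_v = 0.752

0.752


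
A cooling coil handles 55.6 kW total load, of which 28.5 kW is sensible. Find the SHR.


SHR = Q_sensible / Q_total
SHR = 28.5 / 55.6
SHR = 0.513

0.513


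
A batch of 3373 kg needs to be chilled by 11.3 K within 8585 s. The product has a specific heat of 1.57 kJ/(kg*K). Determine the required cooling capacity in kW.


Q = m * cp * dT / t
Q = 3373 * 1.57 * 11.3 / 8585
Q = 6.97 kW

6.97


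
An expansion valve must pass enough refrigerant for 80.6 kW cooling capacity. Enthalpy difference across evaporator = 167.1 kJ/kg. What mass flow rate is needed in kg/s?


m_dot = Q / dh
m_dot = 80.6 / 167.1
m_dot = 0.4823 kg/s

0.4823


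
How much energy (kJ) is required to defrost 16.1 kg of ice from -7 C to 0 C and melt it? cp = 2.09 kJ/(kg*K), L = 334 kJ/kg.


Sensible heat = cp * dT = 2.09 * 7 = 14.63 kJ/kg
Total per kg = 14.63 + 334 = 348.63 kJ/kg
Q = m * total = 16.1 * 348.63
Q = 5612.9 kJ

5612.9


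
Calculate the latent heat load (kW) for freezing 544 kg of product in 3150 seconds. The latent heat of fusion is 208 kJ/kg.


Q_lat = m * h_fg / t
Q_lat = 544 * 208 / 3150
Q_lat = 35.92 kW

35.92


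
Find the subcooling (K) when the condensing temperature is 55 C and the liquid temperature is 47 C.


Subcooling = T_cond - T_liquid
Subcooling = 55 - 47
Subcooling = 8 K

8


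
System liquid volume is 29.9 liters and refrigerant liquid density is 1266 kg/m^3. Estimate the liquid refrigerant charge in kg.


Charge = V * rho / 1000
Charge = 29.9 * 1266 / 1000
Charge = 37.85 kg

37.85


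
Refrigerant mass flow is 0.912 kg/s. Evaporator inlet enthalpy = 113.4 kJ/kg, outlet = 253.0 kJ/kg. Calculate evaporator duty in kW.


dh = 253.0 - 113.4 = 139.6 kJ/kg
Q_evap = m_dot * dh = 0.912 * 139.6
Q_evap = 127.32 kW

127.32


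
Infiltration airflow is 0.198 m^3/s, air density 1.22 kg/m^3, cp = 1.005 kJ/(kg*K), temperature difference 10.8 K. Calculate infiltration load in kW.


Q = V_dot * rho * cp * dT
Q = 0.198 * 1.22 * 1.005 * 10.8
Q = 2.622 kW

2.622


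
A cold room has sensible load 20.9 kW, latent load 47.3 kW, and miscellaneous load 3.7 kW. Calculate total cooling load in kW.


Q_total = Q_s + Q_l + Q_misc
Q_total = 20.9 + 47.3 + 3.7
Q_total = 71.9 kW

71.9


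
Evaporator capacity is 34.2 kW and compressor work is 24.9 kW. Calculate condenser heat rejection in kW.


Q_cond = Q_evap + W
Q_cond = 34.2 + 24.9
Q_cond = 59.1 kW

59.1


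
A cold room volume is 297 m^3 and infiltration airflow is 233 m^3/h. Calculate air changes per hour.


ACH = flow / volume
ACH = 233 / 297
ACH = 0.785

0.785


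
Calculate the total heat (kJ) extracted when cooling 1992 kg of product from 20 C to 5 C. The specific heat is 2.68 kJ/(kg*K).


dT = 20 - (5) = 15 K
Q = m * cp * dT = 1992 * 2.68 * 15
Q = 80078 kJ

80078


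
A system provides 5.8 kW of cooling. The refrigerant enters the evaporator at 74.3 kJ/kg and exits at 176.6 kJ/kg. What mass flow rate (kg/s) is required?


dh = 176.6 - 74.3 = 102.3 kJ/kg
m_dot = Q / dh = 5.8 / 102.3 = 0.0567 kg/s

0.0567


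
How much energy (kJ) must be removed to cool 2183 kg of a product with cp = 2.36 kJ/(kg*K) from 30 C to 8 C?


dT = 30 - (8) = 22 K
Q = m * cp * dT = 2183 * 2.36 * 22
Q = 113341 kJ

113341


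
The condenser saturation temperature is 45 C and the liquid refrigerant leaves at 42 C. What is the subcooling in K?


Subcooling = T_cond - T_liquid
Subcooling = 45 - 42
Subcooling = 3 K

3


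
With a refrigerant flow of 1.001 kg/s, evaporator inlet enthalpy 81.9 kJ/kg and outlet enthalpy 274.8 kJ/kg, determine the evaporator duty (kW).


dh = 274.8 - 81.9 = 192.9 kJ/kg
Q_evap = m_dot * dh = 1.001 * 192.9
Q_evap = 193.09 kW

193.09


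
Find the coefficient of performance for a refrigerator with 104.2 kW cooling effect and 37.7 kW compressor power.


COP = Q_evap / W
COP = 104.2 / 37.7
COP = 2.764

2.764


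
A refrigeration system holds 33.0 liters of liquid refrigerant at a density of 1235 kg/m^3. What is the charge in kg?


Charge = V * rho / 1000
Charge = 33.0 * 1235 / 1000
Charge = 40.76 kg

40.76


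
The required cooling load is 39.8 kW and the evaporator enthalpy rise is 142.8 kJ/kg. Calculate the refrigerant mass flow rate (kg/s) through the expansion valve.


m_dot = Q / dh
m_dot = 39.8 / 142.8
m_dot = 0.2787 kg/s

0.2787


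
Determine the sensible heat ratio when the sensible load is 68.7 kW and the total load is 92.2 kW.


SHR = Q_sensible / Q_total
SHR = 68.7 / 92.2
SHR = 0.745

0.745


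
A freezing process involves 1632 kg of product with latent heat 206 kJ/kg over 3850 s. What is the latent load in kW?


Q_lat = m * h_fg / t
Q_lat = 1632 * 206 / 3850
Q_lat = 87.32 kW

87.32


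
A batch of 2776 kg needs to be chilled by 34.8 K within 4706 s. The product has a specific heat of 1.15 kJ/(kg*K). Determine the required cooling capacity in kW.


Q = m * cp * dT / t
Q = 2776 * 1.15 * 34.8 / 4706
Q = 23.607 kW

23.607


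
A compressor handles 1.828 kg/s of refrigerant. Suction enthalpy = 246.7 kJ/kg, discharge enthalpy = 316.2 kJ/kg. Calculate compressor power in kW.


dh = 316.2 - 246.7 = 69.5 kJ/kg
W = m_dot * dh = 1.828 * 69.5 = 127.05 kW

127.05


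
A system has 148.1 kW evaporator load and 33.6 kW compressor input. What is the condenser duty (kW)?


Q_cond = Q_evap + W
Q_cond = 148.1 + 33.6
Q_cond = 181.7 kW

181.7


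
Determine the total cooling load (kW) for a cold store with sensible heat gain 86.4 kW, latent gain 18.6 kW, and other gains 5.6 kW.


Q_total = Q_s + Q_l + Q_misc
Q_total = 86.4 + 18.6 + 5.6
Q_total = 110.6 kW

110.6


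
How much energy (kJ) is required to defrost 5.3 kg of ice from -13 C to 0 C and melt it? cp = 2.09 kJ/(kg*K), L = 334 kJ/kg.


Sensible heat = cp * dT = 2.09 * 13 = 27.17 kJ/kg
Total per kg = 27.17 + 334 = 361.17 kJ/kg
Q = m * total = 5.3 * 361.17
Q = 1914.2 kJ

1914.2


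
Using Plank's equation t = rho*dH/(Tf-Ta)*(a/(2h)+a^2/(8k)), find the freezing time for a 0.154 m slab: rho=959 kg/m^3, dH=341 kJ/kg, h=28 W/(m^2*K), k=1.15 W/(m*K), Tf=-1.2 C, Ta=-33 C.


dT = -1.2 - (-33) = 31.8 K
term1 = a/(2h) = 0.154/(2*28) = 0.00275
term2 = a^2/(8k) = 0.154^2/(8*1.15) = 0.002577826087
t = rho*dH*1000/dT * (term1 + term2)
t = 959*341*1000/31.8 * (0.00275 + 0.002577826087)
t = 54789 s

54789


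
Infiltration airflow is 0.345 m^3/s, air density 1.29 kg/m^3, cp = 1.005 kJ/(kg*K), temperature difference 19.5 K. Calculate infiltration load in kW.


Q = V_dot * rho * cp * dT
Q = 0.345 * 1.29 * 1.005 * 19.5
Q = 8.722 kW

8.722


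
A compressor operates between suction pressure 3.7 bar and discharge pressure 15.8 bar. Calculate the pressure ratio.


PR = P_high / P_low
PR = 15.8 / 3.7
PR = 4.27

4.27


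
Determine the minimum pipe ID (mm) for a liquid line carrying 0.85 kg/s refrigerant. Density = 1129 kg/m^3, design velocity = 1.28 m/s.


A = m_dot / (rho * v) = 0.85 / (1129 * 1.28) = 0.0005881864482 m^2
d = sqrt(4*A/pi) * 1000
d = 27.4 mm

27.4


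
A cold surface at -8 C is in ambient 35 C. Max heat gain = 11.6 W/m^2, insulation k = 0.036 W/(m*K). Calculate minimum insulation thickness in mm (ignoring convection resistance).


dT = 35 - (-8) = 43 K
thickness = k * dT / q_max * 1000
thickness = 0.036 * 43 / 11.6 * 1000
thickness = 133.4 mm

133.4


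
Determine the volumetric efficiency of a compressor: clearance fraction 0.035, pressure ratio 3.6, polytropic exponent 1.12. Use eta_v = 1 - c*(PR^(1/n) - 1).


PR^(1/n) = 3.6^(1/1.12) = 3.13833038
eta_v = 1 - 0.035 * (3.13833038 - 1)
eta_v = 0.9252

0.9252


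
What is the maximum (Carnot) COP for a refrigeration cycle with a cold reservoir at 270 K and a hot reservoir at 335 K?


dT = 335 - 270 = 65 K
COP_carnot = T_cold / dT = 270 / 65
COP_carnot = 4.154

4.154


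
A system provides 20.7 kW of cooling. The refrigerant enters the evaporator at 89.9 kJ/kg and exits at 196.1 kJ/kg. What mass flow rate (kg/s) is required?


dh = 196.1 - 89.9 = 106.2 kJ/kg
m_dot = Q / dh = 20.7 / 106.2 = 0.1949 kg/s

0.1949


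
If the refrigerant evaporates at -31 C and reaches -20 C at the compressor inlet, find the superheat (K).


Superheat = T_suction - T_evap
Superheat = -20 - (-31)
Superheat = 11 K

11


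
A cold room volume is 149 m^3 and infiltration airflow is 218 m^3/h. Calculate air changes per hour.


ACH = flow / volume
ACH = 218 / 149
ACH = 1.463

1.463


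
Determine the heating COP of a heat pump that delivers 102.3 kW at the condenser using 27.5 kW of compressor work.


COP_hp = Q_cond / W
COP_hp = 102.3 / 27.5
COP_hp = 3.72

3.72


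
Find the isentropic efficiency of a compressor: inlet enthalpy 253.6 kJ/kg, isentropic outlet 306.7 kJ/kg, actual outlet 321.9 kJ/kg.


dh_ideal = 306.7 - 253.6 = 53.1 kJ/kg
dh_actual = 321.9 - 253.6 = 68.3 kJ/kg
eta_s = dh_ideal / dh_actual = 53.1 / 68.3
eta_s = 0.7775

0.7775


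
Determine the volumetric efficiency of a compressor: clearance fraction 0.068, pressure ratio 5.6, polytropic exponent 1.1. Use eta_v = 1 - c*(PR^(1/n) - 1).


PR^(1/n) = 5.6^(1/1.1) = 4.78818513
eta_v = 1 - 0.068 * (4.78818513 - 1)
eta_v = 0.7424

0.7424


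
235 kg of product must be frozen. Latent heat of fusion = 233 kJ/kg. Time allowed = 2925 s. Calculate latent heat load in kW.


Q_lat = m * h_fg / t
Q_lat = 235 * 233 / 2925
Q_lat = 18.72 kW

18.72


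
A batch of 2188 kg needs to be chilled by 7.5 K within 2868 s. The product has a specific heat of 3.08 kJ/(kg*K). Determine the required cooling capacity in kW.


Q = m * cp * dT / t
Q = 2188 * 3.08 * 7.5 / 2868
Q = 17.623 kW

17.623


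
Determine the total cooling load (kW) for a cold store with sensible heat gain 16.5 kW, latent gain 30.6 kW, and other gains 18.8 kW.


Q_total = Q_s + Q_l + Q_misc
Q_total = 16.5 + 30.6 + 18.8
Q_total = 65.9 kW

65.9


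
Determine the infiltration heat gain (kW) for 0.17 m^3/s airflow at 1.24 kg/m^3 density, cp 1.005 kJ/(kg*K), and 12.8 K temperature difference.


Q = V_dot * rho * cp * dT
Q = 0.17 * 1.24 * 1.005 * 12.8
Q = 2.712 kW

2.712


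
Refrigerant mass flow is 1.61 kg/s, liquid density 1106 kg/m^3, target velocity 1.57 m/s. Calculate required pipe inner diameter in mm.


A = m_dot / (rho * v) = 1.61 / (1106 * 1.57) = 0.0009271950335 m^2
d = sqrt(4*A/pi) * 1000
d = 34.4 mm

34.4


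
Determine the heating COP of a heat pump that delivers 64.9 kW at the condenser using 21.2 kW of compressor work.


COP_hp = Q_cond / W
COP_hp = 64.9 / 21.2
COP_hp = 3.061

3.061


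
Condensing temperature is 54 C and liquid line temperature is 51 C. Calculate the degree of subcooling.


Subcooling = T_cond - T_liquid
Subcooling = 54 - 51
Subcooling = 3 K

3


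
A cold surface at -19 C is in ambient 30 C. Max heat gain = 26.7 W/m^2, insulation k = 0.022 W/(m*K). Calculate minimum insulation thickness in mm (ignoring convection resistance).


dT = 30 - (-19) = 49 K
thickness = k * dT / q_max * 1000
thickness = 0.022 * 49 / 26.7 * 1000
thickness = 40.4 mm

40.4


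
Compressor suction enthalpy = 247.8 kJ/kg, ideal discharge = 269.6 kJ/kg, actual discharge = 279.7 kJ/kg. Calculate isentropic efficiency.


dh_ideal = 269.6 - 247.8 = 21.8 kJ/kg
dh_actual = 279.7 - 247.8 = 31.9 kJ/kg
eta_s = dh_ideal / dh_actual = 21.8 / 31.9
eta_s = 0.6834

0.6834


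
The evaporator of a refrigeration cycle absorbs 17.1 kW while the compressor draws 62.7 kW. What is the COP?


COP = Q_evap / W
COP = 17.1 / 62.7
COP = 0.273

0.273


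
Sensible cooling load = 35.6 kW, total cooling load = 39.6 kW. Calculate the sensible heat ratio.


SHR = Q_sensible / Q_total
SHR = 35.6 / 39.6
SHR = 0.899

0.899


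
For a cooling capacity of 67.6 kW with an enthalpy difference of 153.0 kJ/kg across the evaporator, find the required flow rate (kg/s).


m_dot = Q / dh
m_dot = 67.6 / 153.0
m_dot = 0.4418 kg/s

0.4418


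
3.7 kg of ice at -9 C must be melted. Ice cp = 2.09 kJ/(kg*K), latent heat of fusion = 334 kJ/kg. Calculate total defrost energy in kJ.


Sensible heat = cp * dT = 2.09 * 9 = 18.81 kJ/kg
Total per kg = 18.81 + 334 = 352.81 kJ/kg
Q = m * total = 3.7 * 352.81
Q = 1305.4 kJ

1305.4


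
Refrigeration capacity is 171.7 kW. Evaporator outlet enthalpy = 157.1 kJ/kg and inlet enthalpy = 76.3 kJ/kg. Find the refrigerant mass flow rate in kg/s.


dh = 157.1 - 76.3 = 80.8 kJ/kg
m_dot = Q / dh = 171.7 / 80.8 = 2.125 kg/s

2.125


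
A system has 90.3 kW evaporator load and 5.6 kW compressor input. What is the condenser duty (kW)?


Q_cond = Q_evap + W
Q_cond = 90.3 + 5.6
Q_cond = 95.9 kW

95.9


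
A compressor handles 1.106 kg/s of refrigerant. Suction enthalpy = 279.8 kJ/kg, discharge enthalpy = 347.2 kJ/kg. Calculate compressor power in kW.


dh = 347.2 - 279.8 = 67.4 kJ/kg
W = m_dot * dh = 1.106 * 67.4 = 74.54 kW

74.54


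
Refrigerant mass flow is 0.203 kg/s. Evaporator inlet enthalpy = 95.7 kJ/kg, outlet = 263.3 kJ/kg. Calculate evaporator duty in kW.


dh = 263.3 - 95.7 = 167.6 kJ/kg
Q_evap = m_dot * dh = 0.203 * 167.6
Q_evap = 34.02 kW

34.02


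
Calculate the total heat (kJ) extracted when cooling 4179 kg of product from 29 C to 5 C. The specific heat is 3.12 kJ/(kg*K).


dT = 29 - (5) = 24 K
Q = m * cp * dT = 4179 * 3.12 * 24
Q = 312924 kJ

312924


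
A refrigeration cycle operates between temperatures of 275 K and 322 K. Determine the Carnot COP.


dT = 322 - 275 = 47 K
COP_carnot = T_cold / dT = 275 / 47
COP_carnot = 5.851

5.851


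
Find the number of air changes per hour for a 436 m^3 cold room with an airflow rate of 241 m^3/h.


ACH = flow / volume
ACH = 241 / 436
ACH = 0.553

0.553


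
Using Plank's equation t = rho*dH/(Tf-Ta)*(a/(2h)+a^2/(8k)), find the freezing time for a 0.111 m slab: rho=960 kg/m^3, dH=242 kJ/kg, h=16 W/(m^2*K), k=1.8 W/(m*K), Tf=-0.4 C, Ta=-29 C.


dT = -0.4 - (-29) = 28.6 K
term1 = a/(2h) = 0.111/(2*16) = 0.00346875
term2 = a^2/(8k) = 0.111^2/(8*1.8) = 0.000855625
t = rho*dH*1000/dT * (term1 + term2)
t = 960*242*1000/28.6 * (0.00346875 + 0.000855625)
t = 35127 s

35127


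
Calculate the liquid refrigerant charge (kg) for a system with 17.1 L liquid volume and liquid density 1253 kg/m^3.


Charge = V * rho / 1000
Charge = 17.1 * 1253 / 1000
Charge = 21.43 kg

21.43


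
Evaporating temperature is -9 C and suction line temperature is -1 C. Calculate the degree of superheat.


Superheat = T_suction - T_evap
Superheat = -1 - (-9)
Superheat = 8 K

8


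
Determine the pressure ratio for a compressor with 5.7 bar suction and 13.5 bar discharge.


PR = P_high / P_low
PR = 13.5 / 5.7
PR = 2.368

2.368


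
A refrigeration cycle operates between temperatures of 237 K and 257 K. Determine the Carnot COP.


dT = 257 - 237 = 20 K
COP_carnot = T_cold / dT = 237 / 20
COP_carnot = 11.85

11.85


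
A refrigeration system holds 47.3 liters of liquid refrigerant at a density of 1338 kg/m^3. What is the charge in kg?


Charge = V * rho / 1000
Charge = 47.3 * 1338 / 1000
Charge = 63.29 kg

63.29


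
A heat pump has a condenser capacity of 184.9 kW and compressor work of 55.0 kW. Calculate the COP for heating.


COP_hp = Q_cond / W
COP_hp = 184.9 / 55.0
COP_hp = 3.362

3.362


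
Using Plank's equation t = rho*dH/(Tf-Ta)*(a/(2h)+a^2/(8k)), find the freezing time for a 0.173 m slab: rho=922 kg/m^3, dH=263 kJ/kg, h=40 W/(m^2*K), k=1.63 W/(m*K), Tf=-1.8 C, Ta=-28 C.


dT = -1.8 - (-28) = 26.2 K
term1 = a/(2h) = 0.173/(2*40) = 0.0021625
term2 = a^2/(8k) = 0.173^2/(8*1.63) = 0.002295168712
t = rho*dH*1000/dT * (term1 + term2)
t = 922*263*1000/26.2 * (0.0021625 + 0.002295168712)
t = 41257 s

41257


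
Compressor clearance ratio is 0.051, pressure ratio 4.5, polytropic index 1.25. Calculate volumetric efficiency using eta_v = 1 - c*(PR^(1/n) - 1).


PR^(1/n) = 4.5^(1/1.25) = 3.33096455
eta_v = 1 - 0.051 * (3.33096455 - 1)
eta_v = 0.8811

0.8811


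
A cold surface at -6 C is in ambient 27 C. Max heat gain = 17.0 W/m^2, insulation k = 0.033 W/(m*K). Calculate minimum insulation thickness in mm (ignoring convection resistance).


dT = 27 - (-6) = 33 K
thickness = k * dT / q_max * 1000
thickness = 0.033 * 33 / 17.0 * 1000
thickness = 64.1 mm

64.1


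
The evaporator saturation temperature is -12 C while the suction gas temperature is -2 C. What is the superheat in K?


Superheat = T_suction - T_evap
Superheat = -2 - (-12)
Superheat = 10 K

10


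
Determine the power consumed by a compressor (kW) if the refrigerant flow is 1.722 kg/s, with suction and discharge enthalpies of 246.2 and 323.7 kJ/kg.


dh = 323.7 - 246.2 = 77.5 kJ/kg
W = m_dot * dh = 1.722 * 77.5 = 133.46 kW

133.46


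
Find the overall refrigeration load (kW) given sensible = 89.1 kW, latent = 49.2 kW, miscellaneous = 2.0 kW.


Q_total = Q_s + Q_l + Q_misc
Q_total = 89.1 + 49.2 + 2.0
Q_total = 140.3 kW

140.3


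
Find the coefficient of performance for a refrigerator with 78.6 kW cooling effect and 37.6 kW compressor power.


COP = Q_evap / W
COP = 78.6 / 37.6
COP = 2.09

2.09


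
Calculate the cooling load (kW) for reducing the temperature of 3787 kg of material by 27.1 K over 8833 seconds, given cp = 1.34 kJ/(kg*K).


Q = m * cp * dT / t
Q = 3787 * 1.34 * 27.1 / 8833
Q = 15.569 kW

15.569


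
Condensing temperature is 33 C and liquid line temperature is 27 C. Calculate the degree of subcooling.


Subcooling = T_cond - T_liquid
Subcooling = 33 - 27
Subcooling = 6 K

6


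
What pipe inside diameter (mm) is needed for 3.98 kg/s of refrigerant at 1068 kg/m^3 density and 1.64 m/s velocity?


A = m_dot / (rho * v) = 3.98 / (1068 * 1.64) = 0.002272312049 m^2
d = sqrt(4*A/pi) * 1000
d = 53.8 mm

53.8


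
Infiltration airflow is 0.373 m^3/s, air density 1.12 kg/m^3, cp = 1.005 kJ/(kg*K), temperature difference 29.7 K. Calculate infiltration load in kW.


Q = V_dot * rho * cp * dT
Q = 0.373 * 1.12 * 1.005 * 29.7
Q = 12.47 kW

12.47


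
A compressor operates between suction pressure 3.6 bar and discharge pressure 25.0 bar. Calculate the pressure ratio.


PR = P_high / P_low
PR = 25.0 / 3.6
PR = 6.944

6.944


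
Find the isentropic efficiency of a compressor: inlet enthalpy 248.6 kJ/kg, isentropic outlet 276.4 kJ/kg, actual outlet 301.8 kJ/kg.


dh_ideal = 276.4 - 248.6 = 27.8 kJ/kg
dh_actual = 301.8 - 248.6 = 53.2 kJ/kg
eta_s = dh_ideal / dh_actual = 27.8 / 53.2
eta_s = 0.5226

0.5226


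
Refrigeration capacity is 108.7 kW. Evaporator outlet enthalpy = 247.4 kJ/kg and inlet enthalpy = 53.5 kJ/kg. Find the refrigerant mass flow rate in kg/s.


dh = 247.4 - 53.5 = 193.9 kJ/kg
m_dot = Q / dh = 108.7 / 193.9 = 0.5606 kg/s

0.5606


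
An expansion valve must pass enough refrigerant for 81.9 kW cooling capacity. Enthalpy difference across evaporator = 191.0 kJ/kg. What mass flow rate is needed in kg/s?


m_dot = Q / dh
m_dot = 81.9 / 191.0
m_dot = 0.4288 kg/s

0.4288


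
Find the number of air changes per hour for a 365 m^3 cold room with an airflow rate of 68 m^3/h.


ACH = flow / volume
ACH = 68 / 365
ACH = 0.186

0.186


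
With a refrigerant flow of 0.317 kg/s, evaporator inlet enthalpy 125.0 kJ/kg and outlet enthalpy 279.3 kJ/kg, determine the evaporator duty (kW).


dh = 279.3 - 125.0 = 154.3 kJ/kg
Q_evap = m_dot * dh = 0.317 * 154.3
Q_evap = 48.91 kW

48.91


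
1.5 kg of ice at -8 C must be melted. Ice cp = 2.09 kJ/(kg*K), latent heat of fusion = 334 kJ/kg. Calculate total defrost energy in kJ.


Sensible heat = cp * dT = 2.09 * 8 = 16.72 kJ/kg
Total per kg = 16.72 + 334 = 350.72 kJ/kg
Q = m * total = 1.5 * 350.72
Q = 526.1 kJ

526.1


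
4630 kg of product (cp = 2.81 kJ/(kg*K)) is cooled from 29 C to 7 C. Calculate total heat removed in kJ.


dT = 29 - (7) = 22 K
Q = m * cp * dT = 4630 * 2.81 * 22
Q = 286227 kJ

286227


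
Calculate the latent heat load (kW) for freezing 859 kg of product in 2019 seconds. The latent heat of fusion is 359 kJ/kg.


Q_lat = m * h_fg / t
Q_lat = 859 * 359 / 2019
Q_lat = 152.74 kW

152.74


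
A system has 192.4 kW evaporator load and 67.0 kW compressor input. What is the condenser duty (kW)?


Q_cond = Q_evap + W
Q_cond = 192.4 + 67.0
Q_cond = 259.4 kW

259.4


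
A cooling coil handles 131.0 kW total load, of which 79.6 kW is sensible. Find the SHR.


SHR = Q_sensible / Q_total
SHR = 79.6 / 131.0
SHR = 0.608

0.608


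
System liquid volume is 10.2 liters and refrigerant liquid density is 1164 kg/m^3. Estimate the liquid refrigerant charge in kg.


Charge = V * rho / 1000
Charge = 10.2 * 1164 / 1000
Charge = 11.87 kg

11.87


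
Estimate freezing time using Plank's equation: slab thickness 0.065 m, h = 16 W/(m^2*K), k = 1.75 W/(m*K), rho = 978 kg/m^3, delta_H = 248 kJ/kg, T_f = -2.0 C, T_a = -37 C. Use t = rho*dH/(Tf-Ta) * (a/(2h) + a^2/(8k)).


dT = -2.0 - (-37) = 35.0 K
term1 = a/(2h) = 0.065/(2*16) = 0.00203125
term2 = a^2/(8k) = 0.065^2/(8*1.75) = 0.0003017857143
t = rho*dH*1000/dT * (term1 + term2)
t = 978*248*1000/35.0 * (0.00203125 + 0.0003017857143)
t = 16168 s

16168


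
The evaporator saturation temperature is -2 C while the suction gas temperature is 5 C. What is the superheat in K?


Superheat = T_suction - T_evap
Superheat = 5 - (-2)
Superheat = 7 K

7


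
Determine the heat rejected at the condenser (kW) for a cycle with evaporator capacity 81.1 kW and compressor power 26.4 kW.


Q_cond = Q_evap + W
Q_cond = 81.1 + 26.4
Q_cond = 107.5 kW

107.5


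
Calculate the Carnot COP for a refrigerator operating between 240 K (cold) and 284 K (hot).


dT = 284 - 240 = 44 K
COP_carnot = T_cold / dT = 240 / 44
COP_carnot = 5.455

5.455


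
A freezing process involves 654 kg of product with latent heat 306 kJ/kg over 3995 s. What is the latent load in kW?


Q_lat = m * h_fg / t
Q_lat = 654 * 306 / 3995
Q_lat = 50.09 kW

50.09


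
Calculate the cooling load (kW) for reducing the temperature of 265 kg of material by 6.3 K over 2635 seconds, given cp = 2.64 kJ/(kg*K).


Q = m * cp * dT / t
Q = 265 * 2.64 * 6.3 / 2635
Q = 1.673 kW

1.673


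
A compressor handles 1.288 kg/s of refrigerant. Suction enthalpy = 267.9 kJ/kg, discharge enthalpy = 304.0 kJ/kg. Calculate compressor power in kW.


dh = 304.0 - 267.9 = 36.1 kJ/kg
W = m_dot * dh = 1.288 * 36.1 = 46.5 kW

46.5


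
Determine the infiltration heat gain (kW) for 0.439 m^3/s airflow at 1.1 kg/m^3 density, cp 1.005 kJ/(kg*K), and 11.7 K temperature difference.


Q = V_dot * rho * cp * dT
Q = 0.439 * 1.1 * 1.005 * 11.7
Q = 5.678 kW

5.678


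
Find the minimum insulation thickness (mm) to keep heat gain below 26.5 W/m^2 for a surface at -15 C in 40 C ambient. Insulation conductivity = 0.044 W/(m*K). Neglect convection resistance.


dT = 40 - (-15) = 55 K
thickness = k * dT / q_max * 1000
thickness = 0.044 * 55 / 26.5 * 1000
thickness = 91.3 mm

91.3


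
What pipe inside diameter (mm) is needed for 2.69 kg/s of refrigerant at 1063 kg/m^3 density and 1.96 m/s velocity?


A = m_dot / (rho * v) = 2.69 / (1063 * 1.96) = 0.001291109106 m^2
d = sqrt(4*A/pi) * 1000
d = 40.5 mm

40.5


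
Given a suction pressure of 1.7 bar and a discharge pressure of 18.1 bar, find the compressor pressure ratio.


PR = P_high / P_low
PR = 18.1 / 1.7
PR = 10.647

10.647


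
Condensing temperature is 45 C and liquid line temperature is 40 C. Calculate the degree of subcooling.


Subcooling = T_cond - T_liquid
Subcooling = 45 - 40
Subcooling = 5 K

5


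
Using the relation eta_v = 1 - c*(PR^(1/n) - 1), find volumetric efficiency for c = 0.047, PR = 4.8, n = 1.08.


PR^(1/n) = 4.8^(1/1.08) = 4.27345292
eta_v = 1 - 0.047 * (4.27345292 - 1)
eta_v = 0.8461

0.8461


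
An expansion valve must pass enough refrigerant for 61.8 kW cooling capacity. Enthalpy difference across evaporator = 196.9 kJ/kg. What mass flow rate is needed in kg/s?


m_dot = Q / dh
m_dot = 61.8 / 196.9
m_dot = 0.3139 kg/s

0.3139


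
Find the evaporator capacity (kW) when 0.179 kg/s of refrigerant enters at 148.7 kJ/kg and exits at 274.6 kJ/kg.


dh = 274.6 - 148.7 = 125.9 kJ/kg
Q_evap = m_dot * dh = 0.179 * 125.9
Q_evap = 22.54 kW

22.54


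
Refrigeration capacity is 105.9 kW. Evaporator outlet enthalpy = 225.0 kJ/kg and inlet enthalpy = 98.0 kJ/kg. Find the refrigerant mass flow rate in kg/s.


dh = 225.0 - 98.0 = 127.0 kJ/kg
m_dot = Q / dh = 105.9 / 127.0 = 0.8339 kg/s

0.8339


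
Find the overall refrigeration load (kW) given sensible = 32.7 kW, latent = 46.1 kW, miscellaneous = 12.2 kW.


Q_total = Q_s + Q_l + Q_misc
Q_total = 32.7 + 46.1 + 12.2
Q_total = 91.0 kW

91.0


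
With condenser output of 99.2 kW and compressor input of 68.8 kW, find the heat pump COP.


COP_hp = Q_cond / W
COP_hp = 99.2 / 68.8
COP_hp = 1.442

1.442


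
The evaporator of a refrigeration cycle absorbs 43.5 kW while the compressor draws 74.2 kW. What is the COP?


COP = Q_evap / W
COP = 43.5 / 74.2
COP = 0.586

0.586


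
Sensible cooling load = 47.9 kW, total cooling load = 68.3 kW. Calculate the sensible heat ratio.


SHR = Q_sensible / Q_total
SHR = 47.9 / 68.3
SHR = 0.701

0.701


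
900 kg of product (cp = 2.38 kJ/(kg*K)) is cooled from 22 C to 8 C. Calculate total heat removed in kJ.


dT = 22 - (8) = 14 K
Q = m * cp * dT = 900 * 2.38 * 14
Q = 29988 kJ

29988


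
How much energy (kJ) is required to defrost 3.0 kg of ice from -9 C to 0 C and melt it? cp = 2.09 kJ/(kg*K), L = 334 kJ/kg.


Sensible heat = cp * dT = 2.09 * 9 = 18.81 kJ/kg
Total per kg = 18.81 + 334 = 352.81 kJ/kg
Q = m * total = 3.0 * 352.81
Q = 1058.4 kJ

1058.4


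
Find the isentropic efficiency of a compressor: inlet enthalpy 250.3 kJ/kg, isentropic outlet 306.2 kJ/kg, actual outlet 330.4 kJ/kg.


dh_ideal = 306.2 - 250.3 = 55.9 kJ/kg
dh_actual = 330.4 - 250.3 = 80.1 kJ/kg
eta_s = dh_ideal / dh_actual = 55.9 / 80.1
eta_s = 0.6979

0.6979


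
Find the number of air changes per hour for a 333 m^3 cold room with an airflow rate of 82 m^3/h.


ACH = flow / volume
ACH = 82 / 333
ACH = 0.246

0.246


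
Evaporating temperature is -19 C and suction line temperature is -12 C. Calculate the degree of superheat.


Superheat = T_suction - T_evap
Superheat = -12 - (-19)
Superheat = 7 K

7


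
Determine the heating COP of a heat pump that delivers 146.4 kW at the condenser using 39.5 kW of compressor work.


COP_hp = Q_cond / W
COP_hp = 146.4 / 39.5
COP_hp = 3.706

3.706


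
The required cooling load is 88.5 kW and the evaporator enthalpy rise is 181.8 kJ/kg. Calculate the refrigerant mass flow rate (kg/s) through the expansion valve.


m_dot = Q / dh
m_dot = 88.5 / 181.8
m_dot = 0.4868 kg/s

0.4868


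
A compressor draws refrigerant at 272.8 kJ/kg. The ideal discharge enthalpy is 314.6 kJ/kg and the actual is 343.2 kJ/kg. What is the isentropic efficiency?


dh_ideal = 314.6 - 272.8 = 41.8 kJ/kg
dh_actual = 343.2 - 272.8 = 70.4 kJ/kg
eta_s = dh_ideal / dh_actual = 41.8 / 70.4
eta_s = 0.5938

0.5938


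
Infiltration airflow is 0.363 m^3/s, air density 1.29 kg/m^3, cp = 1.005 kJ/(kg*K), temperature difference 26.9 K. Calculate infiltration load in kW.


Q = V_dot * rho * cp * dT
Q = 0.363 * 1.29 * 1.005 * 26.9
Q = 12.659 kW

12.659


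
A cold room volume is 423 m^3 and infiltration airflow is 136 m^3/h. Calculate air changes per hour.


ACH = flow / volume
ACH = 136 / 423
ACH = 0.322

0.322


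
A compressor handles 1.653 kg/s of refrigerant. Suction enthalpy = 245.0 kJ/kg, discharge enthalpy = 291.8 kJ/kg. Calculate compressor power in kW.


dh = 291.8 - 245.0 = 46.8 kJ/kg
W = m_dot * dh = 1.653 * 46.8 = 77.36 kW

77.36


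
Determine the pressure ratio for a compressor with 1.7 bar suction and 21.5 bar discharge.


PR = P_high / P_low
PR = 21.5 / 1.7
PR = 12.647

12.647


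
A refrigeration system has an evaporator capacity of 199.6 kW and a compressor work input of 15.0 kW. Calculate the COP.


COP = Q_evap / W
COP = 199.6 / 15.0
COP = 13.307

13.307


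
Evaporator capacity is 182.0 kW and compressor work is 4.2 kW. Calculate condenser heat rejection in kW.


Q_cond = Q_evap + W
Q_cond = 182.0 + 4.2
Q_cond = 186.2 kW

186.2


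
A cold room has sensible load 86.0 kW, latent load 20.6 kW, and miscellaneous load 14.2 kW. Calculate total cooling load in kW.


Q_total = Q_s + Q_l + Q_misc
Q_total = 86.0 + 20.6 + 14.2
Q_total = 120.8 kW

120.8


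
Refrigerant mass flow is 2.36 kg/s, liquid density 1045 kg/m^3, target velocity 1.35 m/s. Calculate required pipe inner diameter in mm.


A = m_dot / (rho * v) = 2.36 / (1045 * 1.35) = 0.001672869041 m^2
d = sqrt(4*A/pi) * 1000
d = 46.2 mm

46.2


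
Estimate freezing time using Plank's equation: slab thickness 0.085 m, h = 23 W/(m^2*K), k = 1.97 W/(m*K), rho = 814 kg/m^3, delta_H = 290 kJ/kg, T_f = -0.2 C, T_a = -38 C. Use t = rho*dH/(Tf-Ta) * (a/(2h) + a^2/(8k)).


dT = -0.2 - (-38) = 37.8 K
term1 = a/(2h) = 0.085/(2*23) = 0.001847826087
term2 = a^2/(8k) = 0.085^2/(8*1.97) = 0.0004584390863
t = rho*dH*1000/dT * (term1 + term2)
t = 814*290*1000/37.8 * (0.001847826087 + 0.0004584390863)
t = 14403 s

14403


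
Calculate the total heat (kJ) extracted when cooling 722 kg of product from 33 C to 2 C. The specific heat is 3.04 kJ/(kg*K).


dT = 33 - (2) = 31 K
Q = m * cp * dT = 722 * 3.04 * 31
Q = 68041 kJ

68041


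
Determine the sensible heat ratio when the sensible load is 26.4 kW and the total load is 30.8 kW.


SHR = Q_sensible / Q_total
SHR = 26.4 / 30.8
SHR = 0.857

0.857


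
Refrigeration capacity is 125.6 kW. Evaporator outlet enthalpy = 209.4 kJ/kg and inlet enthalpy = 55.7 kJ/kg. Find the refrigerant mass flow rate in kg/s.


dh = 209.4 - 55.7 = 153.7 kJ/kg
m_dot = Q / dh = 125.6 / 153.7 = 0.8172 kg/s

0.8172


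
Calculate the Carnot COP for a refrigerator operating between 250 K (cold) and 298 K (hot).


dT = 298 - 250 = 48 K
COP_carnot = T_cold / dT = 250 / 48
COP_carnot = 5.208

5.208


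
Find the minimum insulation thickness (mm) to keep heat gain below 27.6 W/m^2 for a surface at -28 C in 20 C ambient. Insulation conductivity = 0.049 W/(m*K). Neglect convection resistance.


dT = 20 - (-28) = 48 K
thickness = k * dT / q_max * 1000
thickness = 0.049 * 48 / 27.6 * 1000
thickness = 85.2 mm

85.2


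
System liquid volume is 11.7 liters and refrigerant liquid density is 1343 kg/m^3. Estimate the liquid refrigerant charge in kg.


Charge = V * rho / 1000
Charge = 11.7 * 1343 / 1000
Charge = 15.71 kg

15.71


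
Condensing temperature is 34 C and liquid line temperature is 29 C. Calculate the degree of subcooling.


Subcooling = T_cond - T_liquid
Subcooling = 34 - 29
Subcooling = 5 K

5


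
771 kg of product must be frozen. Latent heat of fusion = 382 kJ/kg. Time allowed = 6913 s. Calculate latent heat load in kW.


Q_lat = m * h_fg / t
Q_lat = 771 * 382 / 6913
Q_lat = 42.6 kW

42.6


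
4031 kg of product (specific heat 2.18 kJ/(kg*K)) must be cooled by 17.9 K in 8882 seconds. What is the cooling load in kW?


Q = m * cp * dT / t
Q = 4031 * 2.18 * 17.9 / 8882
Q = 17.71 kW

17.71


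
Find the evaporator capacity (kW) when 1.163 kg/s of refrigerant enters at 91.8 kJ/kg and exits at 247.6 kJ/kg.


dh = 247.6 - 91.8 = 155.8 kJ/kg
Q_evap = m_dot * dh = 1.163 * 155.8
Q_evap = 181.2 kW

181.2


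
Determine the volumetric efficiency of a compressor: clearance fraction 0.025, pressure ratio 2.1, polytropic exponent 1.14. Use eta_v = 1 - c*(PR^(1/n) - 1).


PR^(1/n) = 2.1^(1/1.14) = 1.9171165
eta_v = 1 - 0.025 * (1.9171165 - 1)
eta_v = 0.9771

0.9771


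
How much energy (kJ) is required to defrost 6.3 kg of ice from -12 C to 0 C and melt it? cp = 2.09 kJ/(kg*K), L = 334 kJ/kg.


Sensible heat = cp * dT = 2.09 * 12 = 25.08 kJ/kg
Total per kg = 25.08 + 334 = 359.08 kJ/kg
Q = m * total = 6.3 * 359.08
Q = 2262.2 kJ

2262.2


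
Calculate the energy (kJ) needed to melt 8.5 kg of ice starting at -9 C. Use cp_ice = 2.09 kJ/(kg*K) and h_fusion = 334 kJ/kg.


Sensible heat = cp * dT = 2.09 * 9 = 18.81 kJ/kg
Total per kg = 18.81 + 334 = 352.81 kJ/kg
Q = m * total = 8.5 * 352.81
Q = 2998.9 kJ

2998.9


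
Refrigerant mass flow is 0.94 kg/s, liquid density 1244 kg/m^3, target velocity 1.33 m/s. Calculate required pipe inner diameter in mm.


A = m_dot / (rho * v) = 0.94 / (1244 * 1.33) = 0.0005681406088 m^2
d = sqrt(4*A/pi) * 1000
d = 26.9 mm

26.9


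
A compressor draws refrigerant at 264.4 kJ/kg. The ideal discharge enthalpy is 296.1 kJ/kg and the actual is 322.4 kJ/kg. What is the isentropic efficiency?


dh_ideal = 296.1 - 264.4 = 31.7 kJ/kg
dh_actual = 322.4 - 264.4 = 58.0 kJ/kg
eta_s = dh_ideal / dh_actual = 31.7 / 58.0
eta_s = 0.5466

0.5466


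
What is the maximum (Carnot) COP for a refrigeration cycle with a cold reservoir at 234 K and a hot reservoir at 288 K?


dT = 288 - 234 = 54 K
COP_carnot = T_cold / dT = 234 / 54
COP_carnot = 4.333

4.333


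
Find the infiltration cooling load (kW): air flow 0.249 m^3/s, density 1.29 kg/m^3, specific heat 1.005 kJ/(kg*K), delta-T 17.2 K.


Q = V_dot * rho * cp * dT
Q = 0.249 * 1.29 * 1.005 * 17.2
Q = 5.552 kW

5.552


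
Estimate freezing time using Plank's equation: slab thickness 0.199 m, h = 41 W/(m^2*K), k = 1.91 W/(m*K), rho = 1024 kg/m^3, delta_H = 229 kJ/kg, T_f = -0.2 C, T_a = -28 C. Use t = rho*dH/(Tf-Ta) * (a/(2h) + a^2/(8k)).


dT = -0.2 - (-28) = 27.8 K
term1 = a/(2h) = 0.199/(2*41) = 0.002426829268
term2 = a^2/(8k) = 0.199^2/(8*1.91) = 0.002591688482
t = rho*dH*1000/dT * (term1 + term2)
t = 1024*229*1000/27.8 * (0.002426829268 + 0.002591688482)
t = 42332 s

42332


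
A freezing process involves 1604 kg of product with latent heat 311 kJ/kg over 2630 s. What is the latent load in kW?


Q_lat = m * h_fg / t
Q_lat = 1604 * 311 / 2630
Q_lat = 189.67 kW

189.67


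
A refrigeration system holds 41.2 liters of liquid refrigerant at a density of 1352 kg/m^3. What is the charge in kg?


Charge = V * rho / 1000
Charge = 41.2 * 1352 / 1000
Charge = 55.7 kg

55.7


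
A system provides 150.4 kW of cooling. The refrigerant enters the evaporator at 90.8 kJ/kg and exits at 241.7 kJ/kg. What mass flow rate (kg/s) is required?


dh = 241.7 - 90.8 = 150.9 kJ/kg
m_dot = Q / dh = 150.4 / 150.9 = 0.9967 kg/s

0.9967


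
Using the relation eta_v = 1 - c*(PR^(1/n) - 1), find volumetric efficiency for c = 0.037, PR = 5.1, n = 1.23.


PR^(1/n) = 5.1^(1/1.23) = 3.7606274
eta_v = 1 - 0.037 * (3.7606274 - 1)
eta_v = 0.8979

0.8979


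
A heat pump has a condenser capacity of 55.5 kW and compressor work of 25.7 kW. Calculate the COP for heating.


COP_hp = Q_cond / W
COP_hp = 55.5 / 25.7
COP_hp = 2.16

2.16
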